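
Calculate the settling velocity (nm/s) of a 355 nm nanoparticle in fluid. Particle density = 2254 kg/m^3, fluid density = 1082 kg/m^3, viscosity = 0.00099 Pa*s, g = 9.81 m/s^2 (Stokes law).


Radius R = 355/2 nm = 1.775e-07 m
Density difference = 2254 - 1082 = 1172 kg/m^3
v = 2 * R^2 * (rho_p - rho_f) * g / (9 * eta)
v = 2 * (1.775e-07)^2 * 1172 * 9.81 / (9 * 0.00099)
v = 8.13103e-08 m/s = 81.3103 nm/s

81.3103


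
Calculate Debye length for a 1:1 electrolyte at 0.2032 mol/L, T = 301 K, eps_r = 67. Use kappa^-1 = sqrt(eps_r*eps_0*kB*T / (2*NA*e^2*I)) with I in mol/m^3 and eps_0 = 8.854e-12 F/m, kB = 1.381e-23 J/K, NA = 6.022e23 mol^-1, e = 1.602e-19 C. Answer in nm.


Ionic strength I = 0.2032 * 1^2 * 1000 = 203.2 mol/m^3
kappa^-1 = sqrt(67 * 8.854e-12 * 1.381e-23 * 301 / (2 * 6.022e23 * (1.602e-19)^2 * 203.2))
kappa^-1 = 0.627 nm

0.627


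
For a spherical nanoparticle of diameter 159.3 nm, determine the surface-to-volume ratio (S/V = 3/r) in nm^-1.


Radius r = 159.3/2 = 79.65 nm
S/V = 3 / r = 3 / 79.65
S/V = 0.0377 nm^-1

0.0377


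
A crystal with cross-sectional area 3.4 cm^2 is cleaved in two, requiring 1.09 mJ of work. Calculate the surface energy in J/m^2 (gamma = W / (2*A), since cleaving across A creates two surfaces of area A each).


Convert: A = 3.4 cm^2 = 0.00034 m^2, W = 1.09 mJ = 0.00109 J
Cleaving exposes two faces of area A, so total new surface = 2*A and gamma = W / (2*A)
gamma = 0.00109 / (2 * 0.00034)
gamma = 1.603 J/m^2

1.603


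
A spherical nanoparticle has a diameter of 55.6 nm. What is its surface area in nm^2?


Radius r = 55.6/2 = 27.8 nm
Surface area SA = 4 * pi * r^2
SA = 4 * pi * (27.8)^2
SA = 9711.79 nm^2

9711.79


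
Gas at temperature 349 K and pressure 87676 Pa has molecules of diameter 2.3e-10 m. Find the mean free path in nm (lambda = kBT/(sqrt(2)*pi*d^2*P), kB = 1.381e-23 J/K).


Mean free path: lambda = kB*T / (sqrt(2) * pi * d^2 * P)
lambda = 1.381e-23 * 349 / (sqrt(2) * pi * (2.3e-10)^2 * 87676)
lambda = 2.33893e-07 m
lambda = 233.89 nm

233.89


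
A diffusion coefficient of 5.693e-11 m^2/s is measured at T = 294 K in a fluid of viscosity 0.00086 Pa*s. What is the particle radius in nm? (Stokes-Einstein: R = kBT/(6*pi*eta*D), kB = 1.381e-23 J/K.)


Stokes-Einstein: R = kB*T / (6*pi*eta*D)
R = 1.381e-23 * 294 / (6 * pi * 0.00086 * 5.693e-11)
R = 4.39947e-09 m = 4.4 nm

4.4


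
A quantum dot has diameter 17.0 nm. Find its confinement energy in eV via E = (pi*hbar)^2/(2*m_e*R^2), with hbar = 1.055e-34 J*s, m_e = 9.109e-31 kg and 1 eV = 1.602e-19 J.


Radius R = 17.0/2 = 8.5 nm = 8.5e-09 m
E = (pi * 1.055e-34)^2 / (2 * 9.109e-31 * (8.5e-09)^2)
E(J) = 8.34576e-22
E = E(J) / 1.602e-19 = 0.0052 eV

0.0052


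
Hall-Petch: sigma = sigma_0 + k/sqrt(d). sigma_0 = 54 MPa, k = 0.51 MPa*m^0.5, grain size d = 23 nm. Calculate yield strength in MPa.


d = 23 nm = 2.3e-08 m
sqrt(d) = 0.0001516575
Hall-Petch contribution = k / sqrt(d) = 0.51 / 0.0001516575 = 3362.8 MPa
sigma = sigma_0 + k/sqrt(d) = 54 + 3362.8 = 3416.8 MPa

3416.8


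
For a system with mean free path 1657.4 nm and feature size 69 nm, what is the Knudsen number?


Knudsen number Kn = lambda / L
Kn = 1657.4 / 69
Kn = 24.0203

24.0203


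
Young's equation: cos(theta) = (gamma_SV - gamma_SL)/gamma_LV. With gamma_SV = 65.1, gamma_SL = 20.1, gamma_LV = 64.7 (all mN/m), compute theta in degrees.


cos(theta) = (gamma_SV - gamma_SL) / gamma_LV
cos(theta) = (65.1 - 20.1) / 64.7
cos(theta) = 0.695518
theta = arccos(0.695518) = 45.93 degrees

45.93


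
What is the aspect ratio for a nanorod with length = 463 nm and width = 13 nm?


Aspect ratio AR = length / diameter
AR = 463 / 13
AR = 35.62

35.62


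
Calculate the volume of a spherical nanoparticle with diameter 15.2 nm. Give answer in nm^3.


Radius r = 15.2/2 = 7.6 nm
Volume V = (4/3) * pi * r^3
V = (4/3) * pi * (7.6)^3
V = 1838.78 nm^3

1838.78


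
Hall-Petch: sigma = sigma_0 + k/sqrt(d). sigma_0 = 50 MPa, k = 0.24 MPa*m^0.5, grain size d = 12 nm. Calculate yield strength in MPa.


d = 12 nm = 1.2e-08 m
sqrt(d) = 0.0001095445
Hall-Petch contribution = k / sqrt(d) = 0.24 / 0.0001095445 = 2190.9 MPa
sigma = sigma_0 + k/sqrt(d) = 50 + 2190.9 = 2240.9 MPa

2240.9


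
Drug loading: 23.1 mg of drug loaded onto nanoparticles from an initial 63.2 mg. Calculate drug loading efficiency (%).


Drug loading efficiency = (drug loaded / drug initial) * 100
DLE = 23.1 / 63.2 * 100
DLE = 0.3655 * 100
DLE = 36.55%

36.55


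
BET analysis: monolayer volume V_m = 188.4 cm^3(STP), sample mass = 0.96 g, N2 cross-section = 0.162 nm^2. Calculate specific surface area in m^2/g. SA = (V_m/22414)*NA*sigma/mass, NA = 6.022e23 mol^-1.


Number of moles in monolayer = V_m / 22414 = 188.4 / 22414 = 0.00840546
Number of molecules = moles * NA = 0.00840546 * 6.022e23
SA = molecules * sigma / mass
SA = (188.4 / 22414) * 6.022e23 * 0.162e-18 / 0.96
SA = 854.2 m^2/g

854.2


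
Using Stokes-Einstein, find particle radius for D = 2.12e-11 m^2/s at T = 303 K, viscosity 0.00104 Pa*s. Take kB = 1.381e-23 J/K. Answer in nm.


Stokes-Einstein: R = kB*T / (6*pi*eta*D)
R = 1.381e-23 * 303 / (6 * pi * 0.00104 * 2.12e-11)
R = 1.00685e-08 m = 10.07 nm

10.07


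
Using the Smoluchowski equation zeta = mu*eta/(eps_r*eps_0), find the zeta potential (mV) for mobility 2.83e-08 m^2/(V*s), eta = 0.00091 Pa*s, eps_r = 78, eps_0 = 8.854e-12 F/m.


Smoluchowski equation: zeta = mu * eta / (eps_r * eps_0)
zeta = 2.83e-08 * 0.00091 / (78 * 8.854e-12)
zeta = 0.03729 V = 37.29 mV

37.29


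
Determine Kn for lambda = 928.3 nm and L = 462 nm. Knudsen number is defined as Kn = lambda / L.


Knudsen number Kn = lambda / L
Kn = 928.3 / 462
Kn = 2.0093

2.0093


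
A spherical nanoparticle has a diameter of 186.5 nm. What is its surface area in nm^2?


Radius r = 186.5/2 = 93.25 nm
Surface area SA = 4 * pi * r^2
SA = 4 * pi * (93.25)^2
SA = 109271.66 nm^2

109271.66


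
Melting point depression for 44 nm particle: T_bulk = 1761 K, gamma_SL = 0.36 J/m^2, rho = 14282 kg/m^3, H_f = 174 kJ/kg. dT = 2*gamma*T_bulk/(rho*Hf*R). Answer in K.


Radius R = 44/2 = 22 nm = 2.2e-08 m
Convert H_f = 174 kJ/kg = 174000 J/kg
dT = 2 * gamma_SL * T_bulk / (rho * H_f * R)
dT = 2 * 0.36 * 1761 / (14282 * 174000 * 2.2e-08)
dT = 23.2 K

23.2


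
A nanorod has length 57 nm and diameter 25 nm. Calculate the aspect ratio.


Aspect ratio AR = length / diameter
AR = 57 / 25
AR = 2.28

2.28


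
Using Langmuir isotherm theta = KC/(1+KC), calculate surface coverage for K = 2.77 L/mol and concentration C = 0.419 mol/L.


Langmuir isotherm: theta = K*C / (1 + K*C)
K*C = 2.77 * 0.419 = 1.16063
theta = 1.16063 / (1 + 1.16063) = 1.16063 / 2.16063
theta = 0.5372

0.5372


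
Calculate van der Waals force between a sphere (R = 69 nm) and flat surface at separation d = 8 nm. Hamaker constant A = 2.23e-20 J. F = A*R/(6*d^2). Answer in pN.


Convert to SI: R = 69 nm = 6.9e-08 m, d = 8 nm = 8e-09 m
F = A * R / (6 * d^2)
F = 2.23e-20 * 6.9e-08 / (6 * (8e-09)^2)
F = 4.00703e-12 N = 4.007 pN

4.007


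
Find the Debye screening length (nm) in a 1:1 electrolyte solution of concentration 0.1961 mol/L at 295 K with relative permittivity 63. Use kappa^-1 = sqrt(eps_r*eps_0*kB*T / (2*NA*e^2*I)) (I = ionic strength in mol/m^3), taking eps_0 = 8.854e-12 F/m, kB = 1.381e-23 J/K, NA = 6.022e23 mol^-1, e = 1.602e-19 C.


Ionic strength I = 0.1961 * 1^2 * 1000 = 196.1 mol/m^3
kappa^-1 = sqrt(63 * 8.854e-12 * 1.381e-23 * 295 / (2 * 6.022e23 * (1.602e-19)^2 * 196.1))
kappa^-1 = 0.612 nm

0.612


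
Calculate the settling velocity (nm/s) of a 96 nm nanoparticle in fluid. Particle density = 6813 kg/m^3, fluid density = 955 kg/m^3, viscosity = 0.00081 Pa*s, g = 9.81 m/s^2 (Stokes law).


Radius R = 96/2 nm = 4.8e-08 m
Density difference = 6813 - 955 = 5858 kg/m^3
v = 2 * R^2 * (rho_p - rho_f) * g / (9 * eta)
v = 2 * (4.8e-08)^2 * 5858 * 9.81 / (9 * 0.00081)
v = 3.63248e-08 m/s = 36.3248 nm/s

36.3248


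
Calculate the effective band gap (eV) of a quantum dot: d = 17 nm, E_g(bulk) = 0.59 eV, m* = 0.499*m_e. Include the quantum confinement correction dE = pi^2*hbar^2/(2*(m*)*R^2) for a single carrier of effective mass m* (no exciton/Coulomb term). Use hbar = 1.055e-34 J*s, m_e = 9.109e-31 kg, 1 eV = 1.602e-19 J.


Radius R = 17/2 nm = 8.5e-09 m
Confinement energy dE = pi^2 * hbar^2 / (2 * m_eff * m_e * R^2)
dE = pi^2 * (1.055e-34)^2 / (2 * 0.499 * 9.109e-31 * (8.5e-09)^2) J, divided by 1.602e-19 J/eV
dE = 0.0104 eV
Total band gap = E_g(bulk) + dE = 0.59 + 0.0104 = 0.6004 eV

0.6004


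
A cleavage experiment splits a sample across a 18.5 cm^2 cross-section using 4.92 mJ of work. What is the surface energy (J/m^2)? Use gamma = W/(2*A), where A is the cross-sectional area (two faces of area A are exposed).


Convert: A = 18.5 cm^2 = 0.00185 m^2, W = 4.92 mJ = 0.00492 J
Cleaving exposes two faces of area A, so total new surface = 2*A and gamma = W / (2*A)
gamma = 0.00492 / (2 * 0.00185)
gamma = 1.33 J/m^2

1.33


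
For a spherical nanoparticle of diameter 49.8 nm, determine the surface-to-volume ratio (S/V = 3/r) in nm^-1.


Radius r = 49.8/2 = 24.9 nm
S/V = 3 / r = 3 / 24.9
S/V = 0.1205 nm^-1

0.1205


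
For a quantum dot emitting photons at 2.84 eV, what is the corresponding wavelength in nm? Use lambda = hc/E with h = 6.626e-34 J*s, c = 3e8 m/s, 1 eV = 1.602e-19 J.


Convert energy: E = 2.84 eV = 2.84 * 1.602e-19 = 4.54968e-19 J
lambda = h*c / E = 6.626e-34 * 3e8 / 4.54968e-19
lambda = 4.3691e-07 m = 436.9 nm

436.9


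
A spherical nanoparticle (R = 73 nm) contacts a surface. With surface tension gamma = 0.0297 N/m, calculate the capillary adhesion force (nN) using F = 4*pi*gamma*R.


Convert radius: R = 73 nm = 7.3e-08 m
F = 4 * pi * gamma * R
F = 4 * pi * 0.0297 * 7.3e-08
F = 2.72451e-08 N = 27.2451 nN

27.2451


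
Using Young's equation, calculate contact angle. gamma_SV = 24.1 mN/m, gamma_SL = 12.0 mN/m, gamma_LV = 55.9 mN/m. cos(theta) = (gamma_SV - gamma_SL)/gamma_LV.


cos(theta) = (gamma_SV - gamma_SL) / gamma_LV
cos(theta) = (24.1 - 12.0) / 55.9
cos(theta) = 0.216458
theta = arccos(0.216458) = 77.5 degrees

77.5


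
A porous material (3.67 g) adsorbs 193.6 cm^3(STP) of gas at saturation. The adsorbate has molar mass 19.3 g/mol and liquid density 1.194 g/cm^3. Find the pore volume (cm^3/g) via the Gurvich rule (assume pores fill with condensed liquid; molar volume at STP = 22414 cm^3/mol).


Moles adsorbed n = V_ads / 22414 = 193.6 / 22414 = 8.637459e-03 mol
Liquid volume V_liq = n * M / rho_liq = 8.637459e-03 * 19.3 / 1.194 = 0.13962 cm^3
Specific pore volume V_pore = V_liq / m_sample = 0.13962 / 3.67
V_pore = 0.038 cm^3/g

0.038


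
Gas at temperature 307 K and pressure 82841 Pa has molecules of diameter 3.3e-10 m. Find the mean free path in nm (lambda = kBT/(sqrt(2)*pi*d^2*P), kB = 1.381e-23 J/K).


Mean free path: lambda = kB*T / (sqrt(2) * pi * d^2 * P)
lambda = 1.381e-23 * 307 / (sqrt(2) * pi * (3.3e-10)^2 * 82841)
lambda = 1.05778e-07 m
lambda = 105.78 nm

105.78


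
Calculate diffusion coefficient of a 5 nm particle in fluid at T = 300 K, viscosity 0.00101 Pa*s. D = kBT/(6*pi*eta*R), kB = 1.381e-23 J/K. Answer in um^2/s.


Radius R = 5/2 = 2.5 nm = 2.5e-09 m
D = kB*T / (6*pi*eta*R)
D = 1.381e-23 * 300 / (6 * pi * 0.00101 * 2.5e-09)
D = 8.70467e-11 m^2/s = 87.047 um^2/s

87.047


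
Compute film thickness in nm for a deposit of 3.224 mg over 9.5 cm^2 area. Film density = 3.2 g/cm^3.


Convert: m = 3.224 mg = 3.2240e-06 kg, A = 9.5 cm^2 = 9.5000e-04 m^2, rho = 3.2 g/cm^3 = 3200 kg/m^3
t = m / (A * rho)
t = 3.2240e-06 / (9.5000e-04 * 3200)
t = 1.0605e-06 m = 1060.5 nm

1060.5


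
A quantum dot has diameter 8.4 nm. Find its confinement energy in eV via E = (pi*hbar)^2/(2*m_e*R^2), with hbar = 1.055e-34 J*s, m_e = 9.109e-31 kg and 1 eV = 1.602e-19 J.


Radius R = 8.4/2 = 4.2 nm = 4.2e-09 m
E = (pi * 1.055e-34)^2 / (2 * 9.109e-31 * (4.2e-09)^2)
E(J) = 3.41826e-21
E = E(J) / 1.602e-19 = 0.0213 eV

0.0213


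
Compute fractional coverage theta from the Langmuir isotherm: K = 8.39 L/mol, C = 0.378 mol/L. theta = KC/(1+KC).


Langmuir isotherm: theta = K*C / (1 + K*C)
K*C = 8.39 * 0.378 = 3.17142
theta = 3.17142 / (1 + 3.17142) = 3.17142 / 4.17142
theta = 0.7603

0.7603


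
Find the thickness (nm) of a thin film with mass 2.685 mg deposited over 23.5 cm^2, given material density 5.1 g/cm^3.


Convert: m = 2.685 mg = 2.6850e-06 kg, A = 23.5 cm^2 = 2.3500e-03 m^2, rho = 5.1 g/cm^3 = 5100 kg/m^3
t = m / (A * rho)
t = 2.6850e-06 / (2.3500e-03 * 5100)
t = 2.2403e-07 m = 224.0 nm

224.0


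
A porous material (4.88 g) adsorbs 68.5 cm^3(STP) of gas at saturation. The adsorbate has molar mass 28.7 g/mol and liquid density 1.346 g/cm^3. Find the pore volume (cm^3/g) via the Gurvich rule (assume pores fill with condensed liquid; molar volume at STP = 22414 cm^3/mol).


Moles adsorbed n = V_ads / 22414 = 68.5 / 22414 = 3.056126e-03 mol
Liquid volume V_liq = n * M / rho_liq = 3.056126e-03 * 28.7 / 1.346 = 0.06516 cm^3
Specific pore volume V_pore = V_liq / m_sample = 0.06516 / 4.88
V_pore = 0.0134 cm^3/g

0.0134


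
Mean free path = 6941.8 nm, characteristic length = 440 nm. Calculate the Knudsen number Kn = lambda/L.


Knudsen number Kn = lambda / L
Kn = 6941.8 / 440
Kn = 15.7768

15.7768


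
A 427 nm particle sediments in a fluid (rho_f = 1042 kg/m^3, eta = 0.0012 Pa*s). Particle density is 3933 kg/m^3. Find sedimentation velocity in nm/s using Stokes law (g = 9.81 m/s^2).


Radius R = 427/2 nm = 2.135e-07 m
Density difference = 3933 - 1042 = 2891 kg/m^3
v = 2 * R^2 * (rho_p - rho_f) * g / (9 * eta)
v = 2 * (2.135e-07)^2 * 2891 * 9.81 / (9 * 0.0012)
v = 2.39397e-07 m/s = 239.3972 nm/s

239.3972


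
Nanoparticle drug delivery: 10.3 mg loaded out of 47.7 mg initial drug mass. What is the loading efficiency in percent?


Drug loading efficiency = (drug loaded / drug initial) * 100
DLE = 10.3 / 47.7 * 100
DLE = 0.2159 * 100
DLE = 21.59%

21.59


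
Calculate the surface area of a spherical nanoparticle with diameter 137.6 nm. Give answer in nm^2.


Radius r = 137.6/2 = 68.8 nm
Surface area SA = 4 * pi * r^2
SA = 4 * pi * (68.8)^2
SA = 59482.16 nm^2

59482.16


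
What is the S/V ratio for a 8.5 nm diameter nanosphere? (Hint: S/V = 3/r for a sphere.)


Radius r = 8.5/2 = 4.25 nm
S/V = 3 / r = 3 / 4.25
S/V = 0.7059 nm^-1

0.7059


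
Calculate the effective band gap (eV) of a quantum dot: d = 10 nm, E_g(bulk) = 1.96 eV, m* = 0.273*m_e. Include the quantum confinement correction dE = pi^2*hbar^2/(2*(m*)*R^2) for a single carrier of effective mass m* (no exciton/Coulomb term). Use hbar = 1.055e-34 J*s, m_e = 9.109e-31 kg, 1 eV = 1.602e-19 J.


Radius R = 10/2 nm = 5e-09 m
Confinement energy dE = pi^2 * hbar^2 / (2 * m_eff * m_e * R^2)
dE = pi^2 * (1.055e-34)^2 / (2 * 0.273 * 9.109e-31 * (5e-09)^2) J, divided by 1.602e-19 J/eV
dE = 0.0551 eV
Total band gap = E_g(bulk) + dE = 1.96 + 0.0551 = 2.0151 eV

2.0151


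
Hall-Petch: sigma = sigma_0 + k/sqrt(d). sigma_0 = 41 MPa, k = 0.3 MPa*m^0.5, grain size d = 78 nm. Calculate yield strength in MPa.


d = 78 nm = 7.8e-08 m
sqrt(d) = 0.0002792848
Hall-Petch contribution = k / sqrt(d) = 0.3 / 0.0002792848 = 1074.2 MPa
sigma = sigma_0 + k/sqrt(d) = 41 + 1074.2 = 1115.2 MPa

1115.2


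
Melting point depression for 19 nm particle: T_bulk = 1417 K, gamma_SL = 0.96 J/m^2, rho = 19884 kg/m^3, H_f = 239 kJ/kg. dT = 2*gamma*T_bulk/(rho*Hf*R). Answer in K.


Radius R = 19/2 = 9.5 nm = 9.5e-09 m
Convert H_f = 239 kJ/kg = 239000 J/kg
dT = 2 * gamma_SL * T_bulk / (rho * H_f * R)
dT = 2 * 0.96 * 1417 / (19884 * 239000 * 9.5e-09)
dT = 60.3 K

60.3


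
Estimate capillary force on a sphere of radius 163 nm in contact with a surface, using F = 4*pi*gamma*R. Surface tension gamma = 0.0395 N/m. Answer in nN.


Convert radius: R = 163 nm = 1.63e-07 m
F = 4 * pi * gamma * R
F = 4 * pi * 0.0395 * 1.63e-07
F = 8.09086e-08 N = 80.9086 nN

80.9086


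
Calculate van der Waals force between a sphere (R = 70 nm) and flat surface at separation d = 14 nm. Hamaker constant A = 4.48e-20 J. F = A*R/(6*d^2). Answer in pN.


Convert to SI: R = 70 nm = 7e-08 m, d = 14 nm = 1.4e-08 m
F = A * R / (6 * d^2)
F = 4.48e-20 * 7e-08 / (6 * (1.4e-08)^2)
F = 2.66667e-12 N = 2.667 pN

2.667


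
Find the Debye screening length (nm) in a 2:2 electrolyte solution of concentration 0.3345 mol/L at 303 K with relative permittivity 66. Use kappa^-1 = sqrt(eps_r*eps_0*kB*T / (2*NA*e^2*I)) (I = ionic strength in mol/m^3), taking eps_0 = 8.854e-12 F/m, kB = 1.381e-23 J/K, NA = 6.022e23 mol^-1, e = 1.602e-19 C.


Ionic strength I = 0.3345 * 2^2 * 1000 = 1338 mol/m^3
kappa^-1 = sqrt(66 * 8.854e-12 * 1.381e-23 * 303 / (2 * 6.022e23 * (1.602e-19)^2 * 1338))
kappa^-1 = 0.243 nm

0.243


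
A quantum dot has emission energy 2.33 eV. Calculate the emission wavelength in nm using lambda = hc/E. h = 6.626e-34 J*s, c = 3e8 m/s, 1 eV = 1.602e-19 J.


Convert energy: E = 2.33 eV = 2.33 * 1.602e-19 = 3.73266e-19 J
lambda = h*c / E = 6.626e-34 * 3e8 / 3.73266e-19
lambda = 5.32542e-07 m = 532.5 nm

532.5


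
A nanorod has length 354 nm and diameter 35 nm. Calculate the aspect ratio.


Aspect ratio AR = length / diameter
AR = 354 / 35
AR = 10.11

10.11


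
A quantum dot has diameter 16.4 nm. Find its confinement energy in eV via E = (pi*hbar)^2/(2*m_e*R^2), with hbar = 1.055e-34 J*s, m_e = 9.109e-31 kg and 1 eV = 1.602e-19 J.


Radius R = 16.4/2 = 8.2 nm = 8.2e-09 m
E = (pi * 1.055e-34)^2 / (2 * 9.109e-31 * (8.2e-09)^2)
E(J) = 8.9676e-22
E = E(J) / 1.602e-19 = 0.0056 eV

0.0056


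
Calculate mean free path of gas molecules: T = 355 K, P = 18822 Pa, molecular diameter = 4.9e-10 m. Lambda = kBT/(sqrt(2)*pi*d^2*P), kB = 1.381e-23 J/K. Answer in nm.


Mean free path: lambda = kB*T / (sqrt(2) * pi * d^2 * P)
lambda = 1.381e-23 * 355 / (sqrt(2) * pi * (4.9e-10)^2 * 18822)
lambda = 2.44174e-07 m
lambda = 244.17 nm

244.17


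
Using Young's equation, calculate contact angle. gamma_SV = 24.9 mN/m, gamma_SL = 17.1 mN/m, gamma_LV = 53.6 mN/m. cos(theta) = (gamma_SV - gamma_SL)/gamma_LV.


cos(theta) = (gamma_SV - gamma_SL) / gamma_LV
cos(theta) = (24.9 - 17.1) / 53.6
cos(theta) = 0.145522
theta = arccos(0.145522) = 81.63 degrees

81.63


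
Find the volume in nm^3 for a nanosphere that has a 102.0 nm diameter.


Radius r = 102.0/2 = 51 nm
Volume V = (4/3) * pi * r^3
V = (4/3) * pi * (51)^3
V = 555647.21 nm^3

555647.21


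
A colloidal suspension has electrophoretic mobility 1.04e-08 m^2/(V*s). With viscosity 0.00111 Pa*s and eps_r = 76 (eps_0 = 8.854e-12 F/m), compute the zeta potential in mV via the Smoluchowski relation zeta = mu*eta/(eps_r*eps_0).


Smoluchowski equation: zeta = mu * eta / (eps_r * eps_0)
zeta = 1.04e-08 * 0.00111 / (76 * 8.854e-12)
zeta = 0.017155 V = 17.16 mV

17.16


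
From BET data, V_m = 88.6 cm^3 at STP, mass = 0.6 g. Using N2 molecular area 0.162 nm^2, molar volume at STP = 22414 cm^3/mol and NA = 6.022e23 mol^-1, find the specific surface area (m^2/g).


Number of moles in monolayer = V_m / 22414 = 88.6 / 22414 = 0.00395289
Number of molecules = moles * NA = 0.00395289 * 6.022e23
SA = molecules * sigma / mass
SA = (88.6 / 22414) * 6.022e23 * 0.162e-18 / 0.6
SA = 642.7 m^2/g

642.7


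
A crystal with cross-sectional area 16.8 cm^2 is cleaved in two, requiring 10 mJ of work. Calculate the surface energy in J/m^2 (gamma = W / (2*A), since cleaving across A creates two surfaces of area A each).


Convert: A = 16.8 cm^2 = 0.00168 m^2, W = 10 mJ = 0.01 J
Cleaving exposes two faces of area A, so total new surface = 2*A and gamma = W / (2*A)
gamma = 0.01 / (2 * 0.00168)
gamma = 2.976 J/m^2

2.976


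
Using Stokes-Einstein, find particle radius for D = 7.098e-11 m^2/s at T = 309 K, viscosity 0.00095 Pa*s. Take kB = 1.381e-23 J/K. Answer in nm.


Stokes-Einstein: R = kB*T / (6*pi*eta*D)
R = 1.381e-23 * 309 / (6 * pi * 0.00095 * 7.098e-11)
R = 3.35731e-09 m = 3.36 nm

3.36


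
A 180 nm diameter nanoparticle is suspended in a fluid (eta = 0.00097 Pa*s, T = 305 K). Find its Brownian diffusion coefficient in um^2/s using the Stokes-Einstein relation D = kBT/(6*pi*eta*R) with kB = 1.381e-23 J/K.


Radius R = 180/2 = 90 nm = 9e-08 m
D = kB*T / (6*pi*eta*R)
D = 1.381e-23 * 305 / (6 * pi * 0.00097 * 9e-08)
D = 2.55964e-12 m^2/s = 2.56 um^2/s

2.56


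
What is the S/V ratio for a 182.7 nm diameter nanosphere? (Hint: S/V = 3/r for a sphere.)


Radius r = 182.7/2 = 91.35 nm
S/V = 3 / r = 3 / 91.35
S/V = 0.0328 nm^-1

0.0328


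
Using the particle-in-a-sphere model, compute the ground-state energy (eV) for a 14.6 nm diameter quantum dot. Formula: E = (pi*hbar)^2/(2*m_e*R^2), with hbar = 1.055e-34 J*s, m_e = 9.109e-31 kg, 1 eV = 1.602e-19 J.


Radius R = 14.6/2 = 7.3 nm = 7.3e-09 m
E = (pi * 1.055e-34)^2 / (2 * 9.109e-31 * (7.3e-09)^2)
E(J) = 1.13151e-21
E = E(J) / 1.602e-19 = 0.0071 eV

0.0071


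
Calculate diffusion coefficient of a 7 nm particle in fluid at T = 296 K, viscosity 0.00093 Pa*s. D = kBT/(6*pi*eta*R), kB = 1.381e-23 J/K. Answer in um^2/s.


Radius R = 7/2 = 3.5 nm = 3.5e-09 m
D = kB*T / (6*pi*eta*R)
D = 1.381e-23 * 296 / (6 * pi * 0.00093 * 3.5e-09)
D = 6.66244e-11 m^2/s = 66.624 um^2/s

66.624


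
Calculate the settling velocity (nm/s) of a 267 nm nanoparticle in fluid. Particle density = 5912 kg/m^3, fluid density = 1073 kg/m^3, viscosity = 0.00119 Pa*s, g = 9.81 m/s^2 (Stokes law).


Radius R = 267/2 nm = 1.335e-07 m
Density difference = 5912 - 1073 = 4839 kg/m^3
v = 2 * R^2 * (rho_p - rho_f) * g / (9 * eta)
v = 2 * (1.335e-07)^2 * 4839 * 9.81 / (9 * 0.00119)
v = 1.57989e-07 m/s = 157.9893 nm/s

157.9893


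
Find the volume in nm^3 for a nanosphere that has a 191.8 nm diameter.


Radius r = 191.8/2 = 95.9 nm
Volume V = (4/3) * pi * r^3
V = (4/3) * pi * (95.9)^3
V = 3694404.38 nm^3

3694404.38


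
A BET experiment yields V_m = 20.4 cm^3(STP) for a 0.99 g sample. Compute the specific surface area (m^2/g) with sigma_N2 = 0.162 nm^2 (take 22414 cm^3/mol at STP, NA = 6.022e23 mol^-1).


Number of moles in monolayer = V_m / 22414 = 20.4 / 22414 = 0.00091015
Number of molecules = moles * NA = 0.00091015 * 6.022e23
SA = molecules * sigma / mass
SA = (20.4 / 22414) * 6.022e23 * 0.162e-18 / 0.99
SA = 89.7 m^2/g

89.7


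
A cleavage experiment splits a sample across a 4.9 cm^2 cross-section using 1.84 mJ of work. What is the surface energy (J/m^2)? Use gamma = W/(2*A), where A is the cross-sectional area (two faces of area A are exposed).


Convert: A = 4.9 cm^2 = 0.00049 m^2, W = 1.84 mJ = 0.00184 J
Cleaving exposes two faces of area A, so total new surface = 2*A and gamma = W / (2*A)
gamma = 0.00184 / (2 * 0.00049)
gamma = 1.878 J/m^2

1.878


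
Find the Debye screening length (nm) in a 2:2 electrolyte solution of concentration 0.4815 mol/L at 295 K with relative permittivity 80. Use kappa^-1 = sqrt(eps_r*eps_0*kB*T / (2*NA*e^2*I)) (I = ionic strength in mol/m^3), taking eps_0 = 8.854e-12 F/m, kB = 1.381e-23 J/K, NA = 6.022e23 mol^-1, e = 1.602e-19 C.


Ionic strength I = 0.4815 * 2^2 * 1000 = 1926 mol/m^3
kappa^-1 = sqrt(80 * 8.854e-12 * 1.381e-23 * 295 / (2 * 6.022e23 * (1.602e-19)^2 * 1926))
kappa^-1 = 0.22 nm

0.22


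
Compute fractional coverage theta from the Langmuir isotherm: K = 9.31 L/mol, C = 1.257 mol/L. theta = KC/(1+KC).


Langmuir isotherm: theta = K*C / (1 + K*C)
K*C = 9.31 * 1.257 = 11.70267
theta = 11.70267 / (1 + 11.70267) = 11.70267 / 12.70267
theta = 0.9213

0.9213


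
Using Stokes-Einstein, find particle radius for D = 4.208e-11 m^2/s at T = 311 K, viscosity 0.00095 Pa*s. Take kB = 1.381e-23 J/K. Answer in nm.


Stokes-Einstein: R = kB*T / (6*pi*eta*D)
R = 1.381e-23 * 311 / (6 * pi * 0.00095 * 4.208e-11)
R = 5.69972e-09 m = 5.7 nm

5.7


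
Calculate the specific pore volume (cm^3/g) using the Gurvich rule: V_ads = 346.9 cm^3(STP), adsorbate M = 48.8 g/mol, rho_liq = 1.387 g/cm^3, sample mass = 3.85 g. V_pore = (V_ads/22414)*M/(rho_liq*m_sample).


Moles adsorbed n = V_ads / 22414 = 346.9 / 22414 = 1.547693e-02 mol
Liquid volume V_liq = n * M / rho_liq = 1.547693e-02 * 48.8 / 1.387 = 0.54454 cm^3
Specific pore volume V_pore = V_liq / m_sample = 0.54454 / 3.85
V_pore = 0.1414 cm^3/g

0.1414


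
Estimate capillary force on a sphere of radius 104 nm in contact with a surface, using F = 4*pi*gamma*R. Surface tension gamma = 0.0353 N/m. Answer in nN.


Convert radius: R = 104 nm = 1.04e-07 m
F = 4 * pi * gamma * R
F = 4 * pi * 0.0353 * 1.04e-07
F = 4.61337e-08 N = 46.1337 nN

46.1337


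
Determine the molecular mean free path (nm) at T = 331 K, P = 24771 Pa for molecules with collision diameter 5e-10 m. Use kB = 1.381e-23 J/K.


Mean free path: lambda = kB*T / (sqrt(2) * pi * d^2 * P)
lambda = 1.381e-23 * 331 / (sqrt(2) * pi * (5e-10)^2 * 24771)
lambda = 1.6614e-07 m
lambda = 166.14 nm

166.14


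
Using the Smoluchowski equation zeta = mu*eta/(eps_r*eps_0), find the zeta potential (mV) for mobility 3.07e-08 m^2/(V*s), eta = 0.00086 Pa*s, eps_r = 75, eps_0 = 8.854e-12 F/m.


Smoluchowski equation: zeta = mu * eta / (eps_r * eps_0)
zeta = 3.07e-08 * 0.00086 / (75 * 8.854e-12)
zeta = 0.039759 V = 39.76 mV

39.76


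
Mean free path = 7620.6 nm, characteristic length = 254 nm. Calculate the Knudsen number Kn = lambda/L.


Knudsen number Kn = lambda / L
Kn = 7620.6 / 254
Kn = 30.0024

30.0024


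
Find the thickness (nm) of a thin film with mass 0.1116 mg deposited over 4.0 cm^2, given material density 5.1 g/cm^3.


Convert: m = 0.1116 mg = 1.1160e-07 kg, A = 4.0 cm^2 = 4.0000e-04 m^2, rho = 5.1 g/cm^3 = 5100 kg/m^3
t = m / (A * rho)
t = 1.1160e-07 / (4.0000e-04 * 5100)
t = 5.4706e-08 m = 54.7 nm

54.7


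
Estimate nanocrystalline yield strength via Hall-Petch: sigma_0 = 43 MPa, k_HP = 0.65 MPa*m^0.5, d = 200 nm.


d = 200 nm = 2e-07 m
sqrt(d) = 0.0004472136
Hall-Petch contribution = k / sqrt(d) = 0.65 / 0.0004472136 = 1453.4 MPa
sigma = sigma_0 + k/sqrt(d) = 43 + 1453.4 = 1496.4 MPa

1496.4


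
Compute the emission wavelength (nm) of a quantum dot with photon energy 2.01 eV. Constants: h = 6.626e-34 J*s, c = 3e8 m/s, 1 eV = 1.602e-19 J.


Convert energy: E = 2.01 eV = 2.01 * 1.602e-19 = 3.22002e-19 J
lambda = h*c / E = 6.626e-34 * 3e8 / 3.22002e-19
lambda = 6.17325e-07 m = 617.3 nm

617.3


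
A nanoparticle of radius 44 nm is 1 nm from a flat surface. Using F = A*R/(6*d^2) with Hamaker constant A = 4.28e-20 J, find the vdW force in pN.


Convert to SI: R = 44 nm = 4.4e-08 m, d = 1 nm = 1e-09 m
F = A * R / (6 * d^2)
F = 4.28e-20 * 4.4e-08 / (6 * (1e-09)^2)
F = 3.13867e-10 N = 313.867 pN

313.867


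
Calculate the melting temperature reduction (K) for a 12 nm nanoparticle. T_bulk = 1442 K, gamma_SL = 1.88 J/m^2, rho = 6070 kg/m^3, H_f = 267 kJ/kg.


Radius R = 12/2 = 6 nm = 6e-09 m
Convert H_f = 267 kJ/kg = 267000 J/kg
dT = 2 * gamma_SL * T_bulk / (rho * H_f * R)
dT = 2 * 1.88 * 1442 / (6070 * 267000 * 6e-09)
dT = 557.6 K

557.6


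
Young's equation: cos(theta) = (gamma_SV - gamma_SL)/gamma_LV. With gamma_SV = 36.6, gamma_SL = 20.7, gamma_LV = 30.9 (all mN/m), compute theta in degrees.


cos(theta) = (gamma_SV - gamma_SL) / gamma_LV
cos(theta) = (36.6 - 20.7) / 30.9
cos(theta) = 0.514563
theta = arccos(0.514563) = 59.03 degrees

59.03


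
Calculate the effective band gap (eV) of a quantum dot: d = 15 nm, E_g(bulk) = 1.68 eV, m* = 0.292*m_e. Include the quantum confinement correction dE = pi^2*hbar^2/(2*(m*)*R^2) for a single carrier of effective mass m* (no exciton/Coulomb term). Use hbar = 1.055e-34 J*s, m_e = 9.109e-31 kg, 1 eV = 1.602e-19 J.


Radius R = 15/2 nm = 7.5e-09 m
Confinement energy dE = pi^2 * hbar^2 / (2 * m_eff * m_e * R^2)
dE = pi^2 * (1.055e-34)^2 / (2 * 0.292 * 9.109e-31 * (7.5e-09)^2) J, divided by 1.602e-19 J/eV
dE = 0.0229 eV
Total band gap = E_g(bulk) + dE = 1.68 + 0.0229 = 1.7029 eV

1.7029


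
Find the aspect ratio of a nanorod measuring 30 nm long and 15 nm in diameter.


Aspect ratio AR = length / diameter
AR = 30 / 15
AR = 2.0

2.0


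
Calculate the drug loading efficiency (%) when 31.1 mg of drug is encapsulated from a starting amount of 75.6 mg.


Drug loading efficiency = (drug loaded / drug initial) * 100
DLE = 31.1 / 75.6 * 100
DLE = 0.4114 * 100
DLE = 41.14%

41.14


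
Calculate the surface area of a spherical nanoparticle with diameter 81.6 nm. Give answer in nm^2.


Radius r = 81.6/2 = 40.8 nm
Surface area SA = 4 * pi * r^2
SA = 4 * pi * (40.8)^2
SA = 20918.48 nm^2

20918.48


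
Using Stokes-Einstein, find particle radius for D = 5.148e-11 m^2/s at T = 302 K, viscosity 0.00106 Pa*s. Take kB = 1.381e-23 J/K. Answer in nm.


Stokes-Einstein: R = kB*T / (6*pi*eta*D)
R = 1.381e-23 * 302 / (6 * pi * 0.00106 * 5.148e-11)
R = 4.05467e-09 m = 4.05 nm

4.05


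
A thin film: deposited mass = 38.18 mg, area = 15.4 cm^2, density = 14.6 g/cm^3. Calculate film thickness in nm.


Convert: m = 38.18 mg = 3.8180e-05 kg, A = 15.4 cm^2 = 1.5400e-03 m^2, rho = 14.6 g/cm^3 = 14600 kg/m^3
t = m / (A * rho)
t = 3.8180e-05 / (1.5400e-03 * 14600)
t = 1.6981e-06 m = 1698.1 nm

1698.1


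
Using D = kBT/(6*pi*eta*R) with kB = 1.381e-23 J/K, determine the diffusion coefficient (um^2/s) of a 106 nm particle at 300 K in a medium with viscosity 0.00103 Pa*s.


Radius R = 106/2 = 53 nm = 5.3e-08 m
D = kB*T / (6*pi*eta*R)
D = 1.381e-23 * 300 / (6 * pi * 0.00103 * 5.3e-08)
D = 4.02625e-12 m^2/s = 4.026 um^2/s

4.026


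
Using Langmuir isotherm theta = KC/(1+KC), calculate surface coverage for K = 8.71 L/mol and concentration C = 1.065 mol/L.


Langmuir isotherm: theta = K*C / (1 + K*C)
K*C = 8.71 * 1.065 = 9.27615
theta = 9.27615 / (1 + 9.27615) = 9.27615 / 10.27615
theta = 0.9027

0.9027


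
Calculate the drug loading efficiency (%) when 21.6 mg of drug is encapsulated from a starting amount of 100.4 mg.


Drug loading efficiency = (drug loaded / drug initial) * 100
DLE = 21.6 / 100.4 * 100
DLE = 0.2151 * 100
DLE = 21.51%

21.51


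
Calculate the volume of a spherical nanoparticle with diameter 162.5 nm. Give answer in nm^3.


Radius r = 162.5/2 = 81.25 nm
Volume V = (4/3) * pi * r^3
V = (4/3) * pi * (81.25)^3
V = 2246770.53 nm^3

2246770.53


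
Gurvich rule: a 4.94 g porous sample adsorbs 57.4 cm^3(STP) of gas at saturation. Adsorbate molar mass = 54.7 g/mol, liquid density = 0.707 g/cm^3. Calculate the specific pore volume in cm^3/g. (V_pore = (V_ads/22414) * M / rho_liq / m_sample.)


Moles adsorbed n = V_ads / 22414 = 57.4 / 22414 = 2.560899e-03 mol
Liquid volume V_liq = n * M / rho_liq = 2.560899e-03 * 54.7 / 0.707 = 0.19813 cm^3
Specific pore volume V_pore = V_liq / m_sample = 0.19813 / 4.94
V_pore = 0.0401 cm^3/g

0.0401


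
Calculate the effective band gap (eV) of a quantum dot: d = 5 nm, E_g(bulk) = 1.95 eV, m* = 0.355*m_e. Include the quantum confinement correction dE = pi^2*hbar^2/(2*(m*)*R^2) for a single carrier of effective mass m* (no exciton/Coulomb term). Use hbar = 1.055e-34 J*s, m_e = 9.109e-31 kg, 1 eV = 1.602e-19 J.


Radius R = 5/2 nm = 2.5e-09 m
Confinement energy dE = pi^2 * hbar^2 / (2 * m_eff * m_e * R^2)
dE = pi^2 * (1.055e-34)^2 / (2 * 0.355 * 9.109e-31 * (2.5e-09)^2) J, divided by 1.602e-19 J/eV
dE = 0.1696 eV
Total band gap = E_g(bulk) + dE = 1.95 + 0.1696 = 2.1196 eV

2.1196


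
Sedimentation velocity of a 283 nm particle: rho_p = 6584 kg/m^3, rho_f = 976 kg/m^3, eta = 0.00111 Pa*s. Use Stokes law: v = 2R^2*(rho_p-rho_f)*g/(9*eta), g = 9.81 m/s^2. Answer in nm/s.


Radius R = 283/2 nm = 1.415e-07 m
Density difference = 6584 - 976 = 5608 kg/m^3
v = 2 * R^2 * (rho_p - rho_f) * g / (9 * eta)
v = 2 * (1.415e-07)^2 * 5608 * 9.81 / (9 * 0.00111)
v = 2.20523e-07 m/s = 220.5233 nm/s

220.5233


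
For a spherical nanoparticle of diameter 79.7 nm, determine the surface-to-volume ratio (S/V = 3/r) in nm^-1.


Radius r = 79.7/2 = 39.85 nm
S/V = 3 / r = 3 / 39.85
S/V = 0.0753 nm^-1

0.0753


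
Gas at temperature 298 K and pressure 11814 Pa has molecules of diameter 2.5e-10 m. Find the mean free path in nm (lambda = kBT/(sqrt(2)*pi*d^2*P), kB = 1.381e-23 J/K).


Mean free path: lambda = kB*T / (sqrt(2) * pi * d^2 * P)
lambda = 1.381e-23 * 298 / (sqrt(2) * pi * (2.5e-10)^2 * 11814)
lambda = 1.25449e-06 m
lambda = 1254.49 nm

1254.49


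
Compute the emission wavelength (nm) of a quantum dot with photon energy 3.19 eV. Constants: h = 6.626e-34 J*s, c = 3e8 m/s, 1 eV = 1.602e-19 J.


Convert energy: E = 3.19 eV = 3.19 * 1.602e-19 = 5.11038e-19 J
lambda = h*c / E = 6.626e-34 * 3e8 / 5.11038e-19
lambda = 3.88973e-07 m = 389.0 nm

389.0


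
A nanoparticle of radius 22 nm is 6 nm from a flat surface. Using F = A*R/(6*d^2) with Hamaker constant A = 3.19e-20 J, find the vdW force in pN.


Convert to SI: R = 22 nm = 2.2e-08 m, d = 6 nm = 6e-09 m
F = A * R / (6 * d^2)
F = 3.19e-20 * 2.2e-08 / (6 * (6e-09)^2)
F = 3.24907e-12 N = 3.249 pN

3.249


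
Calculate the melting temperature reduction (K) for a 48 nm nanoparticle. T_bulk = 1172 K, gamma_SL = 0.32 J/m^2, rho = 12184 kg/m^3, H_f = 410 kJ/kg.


Radius R = 48/2 = 24 nm = 2.4e-08 m
Convert H_f = 410 kJ/kg = 410000 J/kg
dT = 2 * gamma_SL * T_bulk / (rho * H_f * R)
dT = 2 * 0.32 * 1172 / (12184 * 410000 * 2.4e-08)
dT = 6.3 K

6.3


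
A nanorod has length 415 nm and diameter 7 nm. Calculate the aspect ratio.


Aspect ratio AR = length / diameter
AR = 415 / 7
AR = 59.29

59.29


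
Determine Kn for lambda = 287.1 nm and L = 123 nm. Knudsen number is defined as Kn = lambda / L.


Knudsen number Kn = lambda / L
Kn = 287.1 / 123
Kn = 2.3341

2.3341


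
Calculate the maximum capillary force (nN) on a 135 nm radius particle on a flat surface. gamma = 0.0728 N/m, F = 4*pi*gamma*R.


Convert radius: R = 135 nm = 1.35e-07 m
F = 4 * pi * gamma * R
F = 4 * pi * 0.0728 * 1.35e-07
F = 1.23502e-07 N = 123.5023 nN

123.5023


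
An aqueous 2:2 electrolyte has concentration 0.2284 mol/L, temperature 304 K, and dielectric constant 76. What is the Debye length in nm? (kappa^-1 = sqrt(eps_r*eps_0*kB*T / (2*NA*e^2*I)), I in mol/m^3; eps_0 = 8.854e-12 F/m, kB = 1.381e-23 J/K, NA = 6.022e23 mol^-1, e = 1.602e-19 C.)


Ionic strength I = 0.2284 * 2^2 * 1000 = 913.6 mol/m^3
kappa^-1 = sqrt(76 * 8.854e-12 * 1.381e-23 * 304 / (2 * 6.022e23 * (1.602e-19)^2 * 913.6))
kappa^-1 = 0.316 nm

0.316


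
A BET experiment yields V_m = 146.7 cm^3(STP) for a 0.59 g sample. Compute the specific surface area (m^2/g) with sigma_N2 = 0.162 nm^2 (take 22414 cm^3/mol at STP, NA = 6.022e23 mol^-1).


Number of moles in monolayer = V_m / 22414 = 146.7 / 22414 = 0.00654502
Number of molecules = moles * NA = 0.00654502 * 6.022e23
SA = molecules * sigma / mass
SA = (146.7 / 22414) * 6.022e23 * 0.162e-18 / 0.59
SA = 1082.2 m^2/g

1082.2


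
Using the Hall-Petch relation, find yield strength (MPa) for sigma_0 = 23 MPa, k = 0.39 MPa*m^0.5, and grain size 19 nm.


d = 19 nm = 1.9e-08 m
sqrt(d) = 0.0001378405
Hall-Petch contribution = k / sqrt(d) = 0.39 / 0.0001378405 = 2829.4 MPa
sigma = sigma_0 + k/sqrt(d) = 23 + 2829.4 = 2852.4 MPa

2852.4


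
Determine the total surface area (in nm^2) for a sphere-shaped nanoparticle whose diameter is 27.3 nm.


Radius r = 27.3/2 = 13.65 nm
Surface area SA = 4 * pi * r^2
SA = 4 * pi * (13.65)^2
SA = 2341.4 nm^2

2341.4


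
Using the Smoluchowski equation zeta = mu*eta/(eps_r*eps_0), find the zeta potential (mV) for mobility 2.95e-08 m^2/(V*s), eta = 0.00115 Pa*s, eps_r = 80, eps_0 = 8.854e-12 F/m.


Smoluchowski equation: zeta = mu * eta / (eps_r * eps_0)
zeta = 2.95e-08 * 0.00115 / (80 * 8.854e-12)
zeta = 0.047895 V = 47.9 mV

47.9


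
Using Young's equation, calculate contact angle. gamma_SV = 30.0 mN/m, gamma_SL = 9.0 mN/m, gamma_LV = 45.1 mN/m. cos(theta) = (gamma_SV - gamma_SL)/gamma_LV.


cos(theta) = (gamma_SV - gamma_SL) / gamma_LV
cos(theta) = (30.0 - 9.0) / 45.1
cos(theta) = 0.465632
theta = arccos(0.465632) = 62.25 degrees

62.25


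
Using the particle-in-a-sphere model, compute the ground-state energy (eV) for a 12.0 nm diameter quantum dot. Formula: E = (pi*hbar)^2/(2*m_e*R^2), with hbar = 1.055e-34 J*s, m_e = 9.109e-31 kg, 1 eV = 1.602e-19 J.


Radius R = 12.0/2 = 6 nm = 6e-09 m
E = (pi * 1.055e-34)^2 / (2 * 9.109e-31 * (6e-09)^2)
E(J) = 1.67495e-21
E = E(J) / 1.602e-19 = 0.0105 eV

0.0105


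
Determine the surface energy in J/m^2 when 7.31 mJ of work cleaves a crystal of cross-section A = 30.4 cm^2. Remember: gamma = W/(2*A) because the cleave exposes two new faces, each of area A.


Convert: A = 30.4 cm^2 = 0.00304 m^2, W = 7.31 mJ = 0.00731 J
Cleaving exposes two faces of area A, so total new surface = 2*A and gamma = W / (2*A)
gamma = 0.00731 / (2 * 0.00304)
gamma = 1.202 J/m^2

1.202


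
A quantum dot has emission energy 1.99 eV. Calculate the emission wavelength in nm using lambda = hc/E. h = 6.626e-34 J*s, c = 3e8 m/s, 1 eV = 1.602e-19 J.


Convert energy: E = 1.99 eV = 1.99 * 1.602e-19 = 3.18798e-19 J
lambda = h*c / E = 6.626e-34 * 3e8 / 3.18798e-19
lambda = 6.2353e-07 m = 623.5 nm

623.5


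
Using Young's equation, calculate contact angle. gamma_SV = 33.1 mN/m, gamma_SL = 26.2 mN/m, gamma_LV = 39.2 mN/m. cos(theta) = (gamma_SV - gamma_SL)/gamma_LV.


cos(theta) = (gamma_SV - gamma_SL) / gamma_LV
cos(theta) = (33.1 - 26.2) / 39.2
cos(theta) = 0.17602
theta = arccos(0.17602) = 79.86 degrees

79.86


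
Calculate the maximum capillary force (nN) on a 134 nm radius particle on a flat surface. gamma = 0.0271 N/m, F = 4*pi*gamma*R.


Convert radius: R = 134 nm = 1.34e-07 m
F = 4 * pi * gamma * R
F = 4 * pi * 0.0271 * 1.34e-07
F = 4.56335e-08 N = 45.6335 nN

45.6335


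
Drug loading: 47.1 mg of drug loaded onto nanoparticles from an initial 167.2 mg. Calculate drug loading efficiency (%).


Drug loading efficiency = (drug loaded / drug initial) * 100
DLE = 47.1 / 167.2 * 100
DLE = 0.2817 * 100
DLE = 28.17%

28.17


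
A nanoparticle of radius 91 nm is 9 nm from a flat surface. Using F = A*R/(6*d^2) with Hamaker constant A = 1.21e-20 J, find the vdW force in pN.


Convert to SI: R = 91 nm = 9.1e-08 m, d = 9 nm = 9e-09 m
F = A * R / (6 * d^2)
F = 1.21e-20 * 9.1e-08 / (6 * (9e-09)^2)
F = 2.26564e-12 N = 2.266 pN

2.266


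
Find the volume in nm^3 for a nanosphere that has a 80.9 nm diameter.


Radius r = 80.9/2 = 40.45 nm
Volume V = (4/3) * pi * r^3
V = (4/3) * pi * (40.45)^3
V = 277232.53 nm^3

277232.53


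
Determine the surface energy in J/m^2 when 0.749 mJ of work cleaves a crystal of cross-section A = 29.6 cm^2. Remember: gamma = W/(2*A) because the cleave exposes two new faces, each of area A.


Convert: A = 29.6 cm^2 = 0.00296 m^2, W = 0.749 mJ = 0.000749 J
Cleaving exposes two faces of area A, so total new surface = 2*A and gamma = W / (2*A)
gamma = 0.000749 / (2 * 0.00296)
gamma = 0.127 J/m^2

0.127


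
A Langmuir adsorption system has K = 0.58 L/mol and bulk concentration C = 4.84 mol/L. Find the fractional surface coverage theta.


Langmuir isotherm: theta = K*C / (1 + K*C)
K*C = 0.58 * 4.84 = 2.8072
theta = 2.8072 / (1 + 2.8072) = 2.8072 / 3.8072
theta = 0.7373

0.7373


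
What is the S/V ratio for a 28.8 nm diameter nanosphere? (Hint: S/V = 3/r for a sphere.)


Radius r = 28.8/2 = 14.4 nm
S/V = 3 / r = 3 / 14.4
S/V = 0.2083 nm^-1

0.2083


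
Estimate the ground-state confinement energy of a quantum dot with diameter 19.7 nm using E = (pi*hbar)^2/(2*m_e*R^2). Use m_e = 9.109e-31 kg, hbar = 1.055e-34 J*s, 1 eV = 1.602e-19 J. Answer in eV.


Radius R = 19.7/2 = 9.85 nm = 9.85e-09 m
E = (pi * 1.055e-34)^2 / (2 * 9.109e-31 * (9.85e-09)^2)
E(J) = 6.21486e-22
E = E(J) / 1.602e-19 = 0.0039 eV

0.0039


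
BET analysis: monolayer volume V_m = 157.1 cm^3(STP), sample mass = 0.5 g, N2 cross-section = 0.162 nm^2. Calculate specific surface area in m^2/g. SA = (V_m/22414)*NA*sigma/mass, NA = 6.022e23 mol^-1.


Number of moles in monolayer = V_m / 22414 = 157.1 / 22414 = 0.00700901
Number of molecules = moles * NA = 0.00700901 * 6.022e23
SA = molecules * sigma / mass
SA = (157.1 / 22414) * 6.022e23 * 0.162e-18 / 0.5
SA = 1367.5 m^2/g

1367.5
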